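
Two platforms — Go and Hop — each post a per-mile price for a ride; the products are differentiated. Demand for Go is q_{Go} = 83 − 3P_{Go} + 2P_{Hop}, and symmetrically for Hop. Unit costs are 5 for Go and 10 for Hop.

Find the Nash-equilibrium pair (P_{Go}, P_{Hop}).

25.4375, 27.3125

Go's profit: π = (P_{Go} − 5)(83 − 3P_{Go} + 2P_{Hop}).
∂π/∂P_{Go} = 98 − 6P_{Go} + 2P_{Hop} = 0 ⇒ P_{Go} = 49/3 + (1/3)P_{Hop}.
Similarly P_{Hop} = 113/6 + (1/3)P_{Go}.
Solving the two reaction functions simultaneously: (1 − (1/3)(1/3))P_{Go} = 49/3 + (1/3)·(113/6), so (8/9)P_{Go} = 407/18 and P_{Go} = 25.4375.
Then P_{Hop} = 113/6 + (1/3)·25.4375 = 27.3125.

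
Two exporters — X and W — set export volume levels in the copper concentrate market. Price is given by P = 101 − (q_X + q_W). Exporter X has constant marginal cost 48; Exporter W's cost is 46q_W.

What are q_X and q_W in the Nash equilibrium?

17, 19

Exporter X's profit: π = q_X(101 − (q_X + q_W)) − 48q_X.
∂π/∂q_X = 53 − 2q_X − q_W = 0, so q_X = 26.5 − 0.5q_W.
By the same steps for W: q_W = 27.5 − 0.5q_X.
Plugging q_W into X's best response: q_X = 26.5 − 0.5(27.5 − 0.5q_X) ⇒ 0.75q_X = 12.75, so q_X = 17.
Then q_W = 27.5 − 0.5·17 = 19.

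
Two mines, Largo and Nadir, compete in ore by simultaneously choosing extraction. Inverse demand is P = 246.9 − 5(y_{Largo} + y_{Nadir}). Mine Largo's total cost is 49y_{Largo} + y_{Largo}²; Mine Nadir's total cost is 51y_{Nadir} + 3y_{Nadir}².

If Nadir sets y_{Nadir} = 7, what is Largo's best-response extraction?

Mine Largo's profit: π = y_{Largo}(246.9 − 5(y_{Largo} + y_{Nadir})) − 49y_{Largo} − y_{Largo}².
∂π/∂y_{Largo} = 197.9 − 12y_{Largo} − 5y_{Nadir} = 0, so y_{Largo} = 1979/120 − (5/12)y_{Nadir}.
At y_{Nadir} = 7: y_{Largo} = 1979/120 − (5/12)·7 = 13.575.

13.575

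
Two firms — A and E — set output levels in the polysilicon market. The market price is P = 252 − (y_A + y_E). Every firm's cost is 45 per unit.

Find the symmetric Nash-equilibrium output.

69

Firm A's profit: π = y_A(252 − (y_A + y_E)) − 45y_A.
∂π/∂y_A = 207 − 2y_A − y_E = 0, so y_A = 103.5 − 0.5y_E.
By symmetry y_E = y_A; substituting into the reaction function, 1.5y_A = 103.5 and y_A = 69.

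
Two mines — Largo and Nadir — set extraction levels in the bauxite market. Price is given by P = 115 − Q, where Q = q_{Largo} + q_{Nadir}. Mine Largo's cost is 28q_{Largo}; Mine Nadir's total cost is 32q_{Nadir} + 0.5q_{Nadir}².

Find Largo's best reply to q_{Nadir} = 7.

Mine Largo's profit: π = q_{Largo}(115 − (q_{Largo} + q_{Nadir})) − 28q_{Largo}.
∂π/∂q_{Largo} = 87 − 2q_{Largo} − q_{Nadir} = 0, so q_{Largo} = 43.5 − 0.5q_{Nadir}.
At q_{Nadir} = 7: q_{Largo} = 43.5 − 0.5·7 = 40.

40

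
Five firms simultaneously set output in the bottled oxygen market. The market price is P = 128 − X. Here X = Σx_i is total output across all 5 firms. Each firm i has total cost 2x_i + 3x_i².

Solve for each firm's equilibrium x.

10.5

A representative firm's profit is π_i = x_i(128 − X) − 2x_i − 3x_i², with X = x_i + Σ_{j≠i} x_j.
First-order condition: 126 − 8x_i − Σ_{j≠i} x_j = 0.
In a symmetric equilibrium every firm chooses the same x, so Σ_{j≠i} x_j = 4x. The condition becomes 126 − 12x = 0, giving x = 126/12 = 10.5.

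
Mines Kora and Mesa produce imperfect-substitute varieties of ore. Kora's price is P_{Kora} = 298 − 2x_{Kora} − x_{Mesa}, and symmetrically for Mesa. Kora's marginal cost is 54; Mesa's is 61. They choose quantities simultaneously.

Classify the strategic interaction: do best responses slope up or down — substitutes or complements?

strategic substitutes

Mine Kora's profit: π = x_{Kora}(298 − 2x_{Kora} − x_{Mesa}) − 54x_{Kora}.
∂π/∂x_{Kora} = 244 − 4x_{Kora} − x_{Mesa} = 0 ⇒ x_{Kora} = 61 − 0.25x_{Mesa}.
The best-response slope dx_{Kora}/dx_{Mesa} = −0.25 < 0: the reaction function is downward-sloping, so the choices are strategic substitutes.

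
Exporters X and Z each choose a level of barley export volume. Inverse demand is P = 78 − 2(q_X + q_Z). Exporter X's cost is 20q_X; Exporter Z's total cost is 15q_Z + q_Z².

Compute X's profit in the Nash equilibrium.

246.42

Exporter X's profit: π = q_X(78 − 2(q_X + q_Z)) − 20q_X.
∂π/∂q_X = 58 − 4q_X − 2q_Z = 0, so q_X = 14.5 − 0.5q_Z.
For Z: ∂π/∂q_Z = 63 − 6q_Z − 2q_X = 0 ⇒ q_Z = 10.5 − (1/3)q_X.
Solving the two reaction functions simultaneously: (1 − (−0.5)(−1/3))q_X = 14.5 − 0.5·10.5, so (5/6)q_X = 9.25 and q_X = 11.1.
Then q_Z = 10.5 − (1/3)·11.1 = 6.8.
Price P = 78 − 2·17.9 = 42.2.
X's profit: (42.2 − 20)·11.1 = 246.42.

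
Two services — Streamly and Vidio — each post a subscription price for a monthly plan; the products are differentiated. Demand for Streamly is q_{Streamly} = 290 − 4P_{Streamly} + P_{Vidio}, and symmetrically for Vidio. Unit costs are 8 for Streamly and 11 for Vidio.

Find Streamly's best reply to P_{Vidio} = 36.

44.75

Streamly's profit: π = (P_{Streamly} − 8)(290 − 4P_{Streamly} + P_{Vidio}).
∂π/∂P_{Streamly} = 322 − 8P_{Streamly} + P_{Vidio} = 0 ⇒ P_{Streamly} = 40.25 + 0.125P_{Vidio}.
At P_{Vidio} = 36: P_{Streamly} = 40.25 + 0.125·36 = 44.75.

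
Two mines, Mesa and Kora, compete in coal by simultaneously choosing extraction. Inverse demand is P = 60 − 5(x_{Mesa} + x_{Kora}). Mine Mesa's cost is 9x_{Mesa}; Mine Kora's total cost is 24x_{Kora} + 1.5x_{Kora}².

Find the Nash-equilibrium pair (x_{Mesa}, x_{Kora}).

Mine Mesa's profit: π = x_{Mesa}(60 − 5(x_{Mesa} + x_{Kora})) − 9x_{Mesa}.
∂π/∂x_{Mesa} = 51 − 10x_{Mesa} − 5x_{Kora} = 0, so x_{Mesa} = 5.1 − 0.5x_{Kora}.
For Kora: ∂π/∂x_{Kora} = 36 − 13x_{Kora} − 5x_{Mesa} = 0 ⇒ x_{Kora} = 36/13 − (5/13)x_{Mesa}.
Plugging x_{Kora} into Mesa's best response: x_{Mesa} = 5.1 − 0.5(36/13 − (5/13)x_{Mesa}) ⇒ (21/26)x_{Mesa} = 483/130, so x_{Mesa} = 4.6.
Then x_{Kora} = 36/13 − (5/13)·4.6 = 1.

4.6, 1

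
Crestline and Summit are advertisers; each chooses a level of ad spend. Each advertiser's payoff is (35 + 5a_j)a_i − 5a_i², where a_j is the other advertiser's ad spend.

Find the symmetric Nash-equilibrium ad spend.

Crestline's payoff is (35 + 5a_S)a_C − 5a_C².
∂π/∂a_C = 35 + 5a_S − 10a_C = 0, so a_C = 3.5 + 0.5a_S.
By symmetry a_S = a_C; substituting into the reaction function, 0.5a_C = 3.5 and a_C = 7.

7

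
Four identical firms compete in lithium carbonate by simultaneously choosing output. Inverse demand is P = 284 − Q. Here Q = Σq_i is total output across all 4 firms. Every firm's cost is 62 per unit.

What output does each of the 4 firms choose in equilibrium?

44.4

A representative firm's profit is π_i = q_i(284 − Q) − 62q_i, with Q = q_i + Σ_{j≠i} q_j.
First-order condition: 222 − 2q_i − Σ_{j≠i} q_j = 0.
With identical firms, set every q_j = q: then 222 − 2q − 3q = 0, i.e. q = 222/5 = 44.4.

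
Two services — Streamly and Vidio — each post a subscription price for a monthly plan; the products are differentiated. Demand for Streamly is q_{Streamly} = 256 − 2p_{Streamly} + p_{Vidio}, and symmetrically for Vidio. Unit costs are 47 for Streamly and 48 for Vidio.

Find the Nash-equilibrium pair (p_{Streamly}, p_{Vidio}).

Streamly's profit: π = (p_{Streamly} − 47)(256 − 2p_{Streamly} + p_{Vidio}).
∂π/∂p_{Streamly} = 350 − 4p_{Streamly} + p_{Vidio} = 0 ⇒ p_{Streamly} = 87.5 + 0.25p_{Vidio}.
Similarly p_{Vidio} = 88 + 0.25p_{Streamly}.
Solving the two reaction functions simultaneously: (1 − (0.25)(0.25))p_{Streamly} = 87.5 + 0.25·88, so 0.9375p_{Streamly} = 109.5 and p_{Streamly} = 116.8.
Then p_{Vidio} = 88 + 0.25·116.8 = 117.2.

116.8, 117.2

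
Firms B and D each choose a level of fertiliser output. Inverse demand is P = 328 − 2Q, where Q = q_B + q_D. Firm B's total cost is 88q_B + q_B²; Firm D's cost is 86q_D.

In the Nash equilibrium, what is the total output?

Firm B's profit: π = q_B(328 − 2(q_B + q_D)) − 88q_B − q_B².
∂π/∂q_B = 240 − 6q_B − 2q_D = 0, so q_B = 40 − (1/3)q_D.
For D: ∂π/∂q_D = 242 − 4q_D − 2q_B = 0 ⇒ q_D = 60.5 − 0.5q_B.
Solving the two reaction functions simultaneously: (1 − (−1/3)(−0.5))q_B = 40 − (1/3)·60.5, so (5/6)q_B = 119/6 and q_B = 23.8.
Then q_D = 60.5 − 0.5·23.8 = 48.6.
Total output: 23.8 + 48.6 = 72.4.

72.4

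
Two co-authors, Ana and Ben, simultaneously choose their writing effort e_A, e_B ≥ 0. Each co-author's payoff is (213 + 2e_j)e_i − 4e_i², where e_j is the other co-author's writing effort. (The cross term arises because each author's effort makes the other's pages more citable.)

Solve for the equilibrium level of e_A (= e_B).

Ana's payoff is (213 + 2e_B)e_A − 4e_A².
∂π/∂e_A = 213 + 2e_B − 8e_A = 0, so e_A = 26.625 + 0.25e_B.
By symmetry e_B = e_A; substituting into the reaction function, 0.75e_A = 26.625 and e_A = 35.5.

35.5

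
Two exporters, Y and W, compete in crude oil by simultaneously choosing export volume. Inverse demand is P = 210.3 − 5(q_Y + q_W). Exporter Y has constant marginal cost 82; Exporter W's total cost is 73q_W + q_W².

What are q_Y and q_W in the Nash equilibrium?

Exporter Y's profit: π = q_Y(210.3 − 5(q_Y + q_W)) − 82q_Y.
∂π/∂q_Y = 128.3 − 10q_Y − 5q_W = 0, so q_Y = 12.83 − 0.5q_W.
For W: ∂π/∂q_W = 137.3 − 12q_W − 5q_Y = 0 ⇒ q_W = 1373/120 − (5/12)q_Y.
Solving the two reaction functions simultaneously: (1 − (−0.5)(−5/12))q_Y = 12.83 − 0.5·(1373/120), so (19/24)q_Y = 8531/1200 and q_Y = 8.98.
Then q_W = 1373/120 − (5/12)·8.98 = 7.7.

8.98, 7.7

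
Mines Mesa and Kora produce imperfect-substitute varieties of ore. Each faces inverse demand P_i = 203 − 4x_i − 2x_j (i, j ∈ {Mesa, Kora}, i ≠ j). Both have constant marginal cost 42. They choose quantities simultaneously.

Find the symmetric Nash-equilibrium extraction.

16.1

Mine Mesa's profit: π = x_{Mesa}(203 − 4x_{Mesa} − 2x_{Kora}) − 42x_{Mesa}.
∂π/∂x_{Mesa} = 161 − 8x_{Mesa} − 2x_{Kora} = 0 ⇒ x_{Mesa} = 20.125 − 0.25x_{Kora}.
By symmetry x_{Kora} = x_{Mesa}; substituting into the reaction function, 1.25x_{Mesa} = 20.125 and x_{Mesa} = 16.1.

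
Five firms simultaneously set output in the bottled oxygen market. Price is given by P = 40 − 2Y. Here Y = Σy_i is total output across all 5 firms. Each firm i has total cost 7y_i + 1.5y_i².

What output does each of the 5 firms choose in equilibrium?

2.2

A representative firm's profit is π_i = y_i(40 − 2Y) − 7y_i − 1.5y_i², with Y = y_i + Σ_{j≠i} y_j.
First-order condition: 33 − 7y_i − 2Σ_{j≠i} y_j = 0.
In a symmetric equilibrium every firm chooses the same y, so Σ_{j≠i} y_j = 4y. The condition becomes 33 − 15y = 0, giving y = 33/15 = 2.2.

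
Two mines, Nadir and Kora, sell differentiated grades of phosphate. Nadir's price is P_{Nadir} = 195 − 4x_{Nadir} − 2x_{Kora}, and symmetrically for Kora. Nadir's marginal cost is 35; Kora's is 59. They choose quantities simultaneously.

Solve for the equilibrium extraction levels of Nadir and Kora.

16.8, 12.8

Mine Nadir's profit: π = x_{Nadir}(195 − 4x_{Nadir} − 2x_{Kora}) − 35x_{Nadir}.
∂π/∂x_{Nadir} = 160 − 8x_{Nadir} − 2x_{Kora} = 0 ⇒ x_{Nadir} = 20 − 0.25x_{Kora}.
Similarly x_{Kora} = 17 − 0.25x_{Nadir}.
Plugging x_{Kora} into Nadir's best response: x_{Nadir} = 20 − 0.25(17 − 0.25x_{Nadir}) ⇒ 0.9375x_{Nadir} = 15.75, so x_{Nadir} = 16.8.
Then x_{Kora} = 17 − 0.25·16.8 = 12.8.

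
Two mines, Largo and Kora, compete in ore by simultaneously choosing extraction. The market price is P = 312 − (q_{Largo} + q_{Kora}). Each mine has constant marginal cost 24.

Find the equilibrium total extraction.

192

Mine Largo's profit: π = q_{Largo}(312 − (q_{Largo} + q_{Kora})) − 24q_{Largo}.
∂π/∂q_{Largo} = 288 − 2q_{Largo} − q_{Kora} = 0, so q_{Largo} = 144 − 0.5q_{Kora}.
The game is symmetric, so in equilibrium q_{Kora} = q_{Largo}: the reaction function gives 1.5q_{Largo} = 144, hence q_{Largo} = 96.
Total extraction: 96 + 96 = 192.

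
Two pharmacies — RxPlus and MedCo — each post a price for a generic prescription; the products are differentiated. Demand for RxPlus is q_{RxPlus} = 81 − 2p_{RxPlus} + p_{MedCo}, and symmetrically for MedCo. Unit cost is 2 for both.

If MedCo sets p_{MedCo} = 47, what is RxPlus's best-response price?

RxPlus's profit: π = (p_{RxPlus} − 2)(81 − 2p_{RxPlus} + p_{MedCo}).
∂π/∂p_{RxPlus} = 85 − 4p_{RxPlus} + p_{MedCo} = 0 ⇒ p_{RxPlus} = 21.25 + 0.25p_{MedCo}.
At p_{MedCo} = 47: p_{RxPlus} = 21.25 + 0.25·47 = 33.

33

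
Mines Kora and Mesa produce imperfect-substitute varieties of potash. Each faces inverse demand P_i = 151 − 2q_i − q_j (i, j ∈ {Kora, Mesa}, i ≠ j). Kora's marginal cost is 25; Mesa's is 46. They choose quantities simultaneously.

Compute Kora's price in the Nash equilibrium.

78.2

Mine Kora's profit: π = q_{Kora}(151 − 2q_{Kora} − q_{Mesa}) − 25q_{Kora}.
∂π/∂q_{Kora} = 126 − 4q_{Kora} − q_{Mesa} = 0 ⇒ q_{Kora} = 31.5 − 0.25q_{Mesa}.
Similarly q_{Mesa} = 26.25 − 0.25q_{Kora}.
Substituting the second reaction function into the first: q_{Kora} = 31.5 − 0.25(26.25 − 0.25q_{Kora}), which gives 0.9375q_{Kora} = 24.9375 ⇒ q_{Kora} = 26.6.
Then q_{Mesa} = 26.25 − 0.25·26.6 = 19.6.
P_{Kora} = 151 − 2·26.6 − 19.6 = 78.2.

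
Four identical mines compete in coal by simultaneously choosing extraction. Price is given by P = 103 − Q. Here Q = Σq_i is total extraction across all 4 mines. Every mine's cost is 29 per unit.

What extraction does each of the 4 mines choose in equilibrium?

A representative mine's profit is π_i = q_i(103 − Q) − 29q_i, with Q = q_i + Σ_{j≠i} q_j.
First-order condition: 74 − 2q_i − Σ_{j≠i} q_j = 0.
In a symmetric equilibrium every mine chooses the same q, so Σ_{j≠i} q_j = 3q. The condition becomes 74 − 5q = 0, giving q = 74/5 = 14.8.

14.8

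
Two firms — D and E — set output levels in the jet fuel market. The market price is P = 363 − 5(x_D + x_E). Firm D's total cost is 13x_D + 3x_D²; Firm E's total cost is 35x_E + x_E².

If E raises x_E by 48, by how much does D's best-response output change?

Firm D's profit: π = x_D(363 − 5(x_D + x_E)) − 13x_D − 3x_D².
∂π/∂x_D = 350 − 16x_D − 5x_E = 0, so x_D = 21.875 − 0.3125x_E.
The reaction-function slope is −0.3125, so a 48-unit rise in x_E moves x_D by −0.3125 × 48 = −15. D's best response falls — the actions are strategic substitutes.

-15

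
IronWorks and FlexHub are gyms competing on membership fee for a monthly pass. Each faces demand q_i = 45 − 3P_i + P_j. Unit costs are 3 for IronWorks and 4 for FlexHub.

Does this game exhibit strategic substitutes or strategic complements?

IronWorks's profit: π = (P_{IronWorks} − 3)(45 − 3P_{IronWorks} + P_{FlexHub}).
∂π/∂P_{IronWorks} = 54 − 6P_{IronWorks} + P_{FlexHub} = 0 ⇒ P_{IronWorks} = 9 + (1/6)P_{FlexHub}.
The best-response slope dP_{IronWorks}/dP_{FlexHub} = 1/6 > 0: the reaction function is upward-sloping, so the choices are strategic complements.

strategic complements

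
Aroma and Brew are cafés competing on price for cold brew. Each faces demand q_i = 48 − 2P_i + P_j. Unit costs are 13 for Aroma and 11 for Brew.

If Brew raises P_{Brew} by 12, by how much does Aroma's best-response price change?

3

Aroma's profit: π = (P_{Aroma} − 13)(48 − 2P_{Aroma} + P_{Brew}).
∂π/∂P_{Aroma} = 74 − 4P_{Aroma} + P_{Brew} = 0 ⇒ P_{Aroma} = 18.5 + 0.25P_{Brew}.
The reaction-function slope is 0.25, so a 12-unit rise in P_{Brew} moves P_{Aroma} by 0.25 × 12 = 3. Aroma's best response rises — the actions are strategic complements.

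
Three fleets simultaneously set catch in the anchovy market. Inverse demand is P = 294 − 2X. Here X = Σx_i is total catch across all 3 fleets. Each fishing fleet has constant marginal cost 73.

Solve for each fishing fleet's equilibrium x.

A representative fishing fleet's profit is π_i = x_i(294 − 2X) − 73x_i, with X = x_i + Σ_{j≠i} x_j.
First-order condition: 221 − 4x_i − 2Σ_{j≠i} x_j = 0.
In a symmetric equilibrium every fishing fleet chooses the same x, so Σ_{j≠i} x_j = 2x. The condition becomes 221 − 8x = 0, giving x = 221/8 = 27.625.

27.625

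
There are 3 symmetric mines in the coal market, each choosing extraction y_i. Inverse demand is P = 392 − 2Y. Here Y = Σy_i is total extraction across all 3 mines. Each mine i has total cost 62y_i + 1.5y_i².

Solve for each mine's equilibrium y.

A representative mine's profit is π_i = y_i(392 − 2Y) − 62y_i − 1.5y_i², with Y = y_i + Σ_{j≠i} y_j.
First-order condition: 330 − 7y_i − 2Σ_{j≠i} y_j = 0.
In a symmetric equilibrium every mine chooses the same y, so Σ_{j≠i} y_j = 2y. The condition becomes 330 − 11y = 0, giving y = 330/11 = 30.

30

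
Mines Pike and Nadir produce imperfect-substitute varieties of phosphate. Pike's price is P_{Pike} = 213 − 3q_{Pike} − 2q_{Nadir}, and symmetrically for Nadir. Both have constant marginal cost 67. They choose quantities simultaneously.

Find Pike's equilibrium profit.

999.1875

Mine Pike's profit: π = q_{Pike}(213 − 3q_{Pike} − 2q_{Nadir}) − 67q_{Pike}.
∂π/∂q_{Pike} = 146 − 6q_{Pike} − 2q_{Nadir} = 0 ⇒ q_{Pike} = 73/3 − (1/3)q_{Nadir}.
Setting q_{Pike} = q_{Nadir} in the reaction function: q_{Pike} = 73/3 − (1/3)q_{Pike}, so q_{Pike} = (73/3) / (4/3) = 18.25.
P_{Pike} = 213 − 3·18.25 − 2·18.25 = 121.75.
Profit = (121.75 − 67)·18.25 = 999.1875.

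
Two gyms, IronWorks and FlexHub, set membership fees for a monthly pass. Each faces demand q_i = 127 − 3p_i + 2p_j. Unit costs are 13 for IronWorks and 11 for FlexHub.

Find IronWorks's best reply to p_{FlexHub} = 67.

50

IronWorks's profit: π = (p_{IronWorks} − 13)(127 − 3p_{IronWorks} + 2p_{FlexHub}).
∂π/∂p_{IronWorks} = 166 − 6p_{IronWorks} + 2p_{FlexHub} = 0 ⇒ p_{IronWorks} = 83/3 + (1/3)p_{FlexHub}.
At p_{FlexHub} = 67: p_{IronWorks} = 83/3 + (1/3)·67 = 50.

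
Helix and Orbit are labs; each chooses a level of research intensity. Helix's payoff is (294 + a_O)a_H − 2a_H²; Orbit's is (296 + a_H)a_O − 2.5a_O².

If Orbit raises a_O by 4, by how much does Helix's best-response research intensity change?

Expanding Helix's payoff: 294a_H + a_Oa_H − 2a_H².
∂π/∂a_H = 294 + a_O − 4a_H = 0, so a_H = 73.5 + 0.25a_O.
The reaction-function slope is 0.25, so a 4-unit rise in a_O moves a_H by 0.25 × 4 = 1. Helix's best response rises — the actions are strategic complements.

1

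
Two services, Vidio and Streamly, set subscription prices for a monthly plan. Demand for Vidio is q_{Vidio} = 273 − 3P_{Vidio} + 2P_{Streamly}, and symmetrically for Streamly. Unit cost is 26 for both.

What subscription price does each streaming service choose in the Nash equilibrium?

Vidio's profit: π = (P_{Vidio} − 26)(273 − 3P_{Vidio} + 2P_{Streamly}).
∂π/∂P_{Vidio} = 351 − 6P_{Vidio} + 2P_{Streamly} = 0 ⇒ P_{Vidio} = 58.5 + (1/3)P_{Streamly}.
The game is symmetric, so in equilibrium P_{Streamly} = P_{Vidio}: the reaction function gives (2/3)P_{Vidio} = 58.5, hence P_{Vidio} = 87.75.

87.75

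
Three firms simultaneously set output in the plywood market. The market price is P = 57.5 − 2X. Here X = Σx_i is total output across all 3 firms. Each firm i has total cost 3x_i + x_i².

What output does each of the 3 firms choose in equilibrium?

5.45

A representative firm's profit is π_i = x_i(57.5 − 2X) − 3x_i − x_i², with X = x_i + Σ_{j≠i} x_j.
First-order condition: 54.5 − 6x_i − 2Σ_{j≠i} x_j = 0.
Imposing symmetry (x_j = x for all j) turns Σ_{j≠i} x_j into 2x, so 54.5 = 10x and x = 5.45.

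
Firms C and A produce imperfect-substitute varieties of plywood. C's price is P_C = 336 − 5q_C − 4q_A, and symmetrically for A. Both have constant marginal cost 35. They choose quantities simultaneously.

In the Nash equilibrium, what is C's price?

Firm C's profit: π = q_C(336 − 5q_C − 4q_A) − 35q_C.
∂π/∂q_C = 301 − 10q_C − 4q_A = 0 ⇒ q_C = 30.1 − 0.4q_A.
Setting q_C = q_A in the reaction function: q_C = 30.1 − 0.4q_C, so q_C = 30.1 / 1.4 = 21.5.
P_C = 336 − 5·21.5 − 4·21.5 = 142.5.

142.5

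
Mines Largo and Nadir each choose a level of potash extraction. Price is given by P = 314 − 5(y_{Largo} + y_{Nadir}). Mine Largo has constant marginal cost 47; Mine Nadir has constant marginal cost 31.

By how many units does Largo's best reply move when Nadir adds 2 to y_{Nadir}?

Mine Largo's profit: π = y_{Largo}(314 − 5(y_{Largo} + y_{Nadir})) − 47y_{Largo}.
∂π/∂y_{Largo} = 267 − 10y_{Largo} − 5y_{Nadir} = 0, so y_{Largo} = 26.7 − 0.5y_{Nadir}.
The reaction-function slope is −0.5, so a 2-unit rise in y_{Nadir} moves y_{Largo} by −0.5 × 2 = −1. Largo's best response falls — the actions are strategic substitutes.

-1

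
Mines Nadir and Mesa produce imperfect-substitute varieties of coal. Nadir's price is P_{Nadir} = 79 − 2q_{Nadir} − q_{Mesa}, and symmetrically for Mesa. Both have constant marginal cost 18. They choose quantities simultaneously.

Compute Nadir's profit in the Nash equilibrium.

297.68

Mine Nadir's profit: π = q_{Nadir}(79 − 2q_{Nadir} − q_{Mesa}) − 18q_{Nadir}.
∂π/∂q_{Nadir} = 61 − 4q_{Nadir} − q_{Mesa} = 0 ⇒ q_{Nadir} = 15.25 − 0.25q_{Mesa}.
By symmetry q_{Mesa} = q_{Nadir}; substituting into the reaction function, 1.25q_{Nadir} = 15.25 and q_{Nadir} = 12.2.
P_{Nadir} = 79 − 2·12.2 − 12.2 = 42.4.
Profit = (42.4 − 18)·12.2 = 297.68.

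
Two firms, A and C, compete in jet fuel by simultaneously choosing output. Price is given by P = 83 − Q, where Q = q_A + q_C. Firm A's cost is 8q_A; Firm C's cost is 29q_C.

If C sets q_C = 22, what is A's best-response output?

26.5

Firm A's profit: π = q_A(83 − (q_A + q_C)) − 8q_A.
∂π/∂q_A = 75 − 2q_A − q_C = 0, so q_A = 37.5 − 0.5q_C.
At q_C = 22: q_A = 37.5 − 0.5·22 = 26.5.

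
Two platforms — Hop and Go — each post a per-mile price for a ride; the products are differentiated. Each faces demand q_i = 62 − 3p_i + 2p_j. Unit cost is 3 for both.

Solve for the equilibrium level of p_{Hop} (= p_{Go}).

17.75

Hop's profit: π = (p_{Hop} − 3)(62 − 3p_{Hop} + 2p_{Go}).
∂π/∂p_{Hop} = 71 − 6p_{Hop} + 2p_{Go} = 0 ⇒ p_{Hop} = 71/6 + (1/3)p_{Go}.
Setting p_{Hop} = p_{Go} in the reaction function: p_{Hop} = 71/6 + (1/3)p_{Hop}, so p_{Hop} = (71/6) / (2/3) = 17.75.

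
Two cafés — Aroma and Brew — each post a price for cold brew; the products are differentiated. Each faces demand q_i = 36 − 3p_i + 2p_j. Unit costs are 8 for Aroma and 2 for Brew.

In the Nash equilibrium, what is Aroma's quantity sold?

Aroma's profit: π = (p_{Aroma} − 8)(36 − 3p_{Aroma} + 2p_{Brew}).
∂π/∂p_{Aroma} = 60 − 6p_{Aroma} + 2p_{Brew} = 0 ⇒ p_{Aroma} = 10 + (1/3)p_{Brew}.
Similarly p_{Brew} = 7 + (1/3)p_{Aroma}.
Plugging p_{Brew} into Aroma's best response: p_{Aroma} = 10 + (1/3)(7 + (1/3)p_{Aroma}) ⇒ (8/9)p_{Aroma} = 37/3, so p_{Aroma} = 13.875.
Then p_{Brew} = 7 + (1/3)·13.875 = 11.625.
q_{Aroma} = 36 − 3·13.875 + 2·11.625 = 17.625.

17.625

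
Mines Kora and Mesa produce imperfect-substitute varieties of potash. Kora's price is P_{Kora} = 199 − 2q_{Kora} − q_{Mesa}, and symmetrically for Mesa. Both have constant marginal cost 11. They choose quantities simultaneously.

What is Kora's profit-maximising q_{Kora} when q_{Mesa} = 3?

Mine Kora's profit: π = q_{Kora}(199 − 2q_{Kora} − q_{Mesa}) − 11q_{Kora}.
∂π/∂q_{Kora} = 188 − 4q_{Kora} − q_{Mesa} = 0 ⇒ q_{Kora} = 47 − 0.25q_{Mesa}.
At q_{Mesa} = 3: q_{Kora} = 47 − 0.25·3 = 46.25.

46.25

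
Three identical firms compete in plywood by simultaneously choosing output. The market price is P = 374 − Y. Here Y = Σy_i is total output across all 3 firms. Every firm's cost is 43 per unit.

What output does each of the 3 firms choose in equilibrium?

82.75

A representative firm's profit is π_i = y_i(374 − Y) − 43y_i, with Y = y_i + Σ_{j≠i} y_j.
First-order condition: 331 − 2y_i − Σ_{j≠i} y_j = 0.
With identical firms, set every y_j = y: then 331 − 2y − 2y = 0, i.e. y = 331/4 = 82.75.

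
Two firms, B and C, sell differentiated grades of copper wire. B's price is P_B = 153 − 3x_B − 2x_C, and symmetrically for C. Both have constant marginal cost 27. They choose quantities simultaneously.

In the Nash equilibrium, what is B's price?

Firm B's profit: π = x_B(153 − 3x_B − 2x_C) − 27x_B.
∂π/∂x_B = 126 − 6x_B − 2x_C = 0 ⇒ x_B = 21 − (1/3)x_C.
The game is symmetric, so in equilibrium x_C = x_B: the reaction function gives (4/3)x_B = 21, hence x_B = 15.75.
P_B = 153 − 3·15.75 − 2·15.75 = 74.25.

74.25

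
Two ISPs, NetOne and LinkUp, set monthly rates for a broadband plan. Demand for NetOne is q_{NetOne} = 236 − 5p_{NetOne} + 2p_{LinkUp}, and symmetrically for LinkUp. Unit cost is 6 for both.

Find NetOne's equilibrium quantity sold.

NetOne's profit: π = (p_{NetOne} − 6)(236 − 5p_{NetOne} + 2p_{LinkUp}).
∂π/∂p_{NetOne} = 266 − 10p_{NetOne} + 2p_{LinkUp} = 0 ⇒ p_{NetOne} = 26.6 + 0.2p_{LinkUp}.
Setting p_{NetOne} = p_{LinkUp} in the reaction function: p_{NetOne} = 26.6 + 0.2p_{NetOne}, so p_{NetOne} = 26.6 / 0.8 = 33.25.
q_{NetOne} = 236 − 5·33.25 + 2·33.25 = 136.25.

136.25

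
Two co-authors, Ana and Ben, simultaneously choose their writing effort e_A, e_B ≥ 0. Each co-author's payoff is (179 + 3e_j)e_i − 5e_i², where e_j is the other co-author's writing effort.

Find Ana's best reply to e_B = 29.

26.6

Ana's payoff is (179 + 3e_B)e_A − 5e_A².
∂π/∂e_A = 179 + 3e_B − 10e_A = 0, so e_A = 17.9 + 0.3e_B.
At e_B = 29: e_A = 17.9 + 0.3·29 = 26.6.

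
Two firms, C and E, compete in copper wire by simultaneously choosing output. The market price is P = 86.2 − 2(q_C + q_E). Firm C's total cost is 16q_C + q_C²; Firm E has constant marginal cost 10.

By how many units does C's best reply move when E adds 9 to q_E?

Firm C's profit: π = q_C(86.2 − 2(q_C + q_E)) − 16q_C − q_C².
∂π/∂q_C = 70.2 − 6q_C − 2q_E = 0, so q_C = 11.7 − (1/3)q_E.
The reaction-function slope is −1/3, so a 9-unit rise in q_E moves q_C by −1/3 × 9 = −3. C's best response falls — the actions are strategic substitutes.

-3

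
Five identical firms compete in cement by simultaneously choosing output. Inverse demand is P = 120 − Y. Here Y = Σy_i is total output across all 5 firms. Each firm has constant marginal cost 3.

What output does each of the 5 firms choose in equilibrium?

19.5

A representative firm's profit is π_i = y_i(120 − Y) − 3y_i, with Y = y_i + Σ_{j≠i} y_j.
First-order condition: 117 − 2y_i − Σ_{j≠i} y_j = 0.
Imposing symmetry (y_j = y for all j) turns Σ_{j≠i} y_j into 4y, so 117 = 6y and y = 19.5.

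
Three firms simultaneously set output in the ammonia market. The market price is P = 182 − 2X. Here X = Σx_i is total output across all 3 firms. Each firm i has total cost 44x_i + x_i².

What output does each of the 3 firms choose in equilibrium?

A representative firm's profit is π_i = x_i(182 − 2X) − 44x_i − x_i², with X = x_i + Σ_{j≠i} x_j.
First-order condition: 138 − 6x_i − 2Σ_{j≠i} x_j = 0.
Imposing symmetry (x_j = x for all j) turns Σ_{j≠i} x_j into 2x, so 138 = 10x and x = 13.8.

13.8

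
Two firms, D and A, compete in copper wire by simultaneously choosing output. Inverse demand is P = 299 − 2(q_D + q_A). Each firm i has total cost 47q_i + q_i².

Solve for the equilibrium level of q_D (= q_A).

Firm D's profit: π = q_D(299 − 2(q_D + q_A)) − 47q_D − q_D².
∂π/∂q_D = 252 − 6q_D − 2q_A = 0, so q_D = 42 − (1/3)q_A.
Setting q_D = q_A in the reaction function: q_D = 42 − (1/3)q_D, so q_D = 42 / (4/3) = 31.5.

31.5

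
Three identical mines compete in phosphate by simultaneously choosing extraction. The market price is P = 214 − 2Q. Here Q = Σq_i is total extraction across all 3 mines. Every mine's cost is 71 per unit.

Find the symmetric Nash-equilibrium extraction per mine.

17.875

A representative mine's profit is π_i = q_i(214 − 2Q) − 71q_i, with Q = q_i + Σ_{j≠i} q_j.
First-order condition: 143 − 4q_i − 2Σ_{j≠i} q_j = 0.
In a symmetric equilibrium every mine chooses the same q, so Σ_{j≠i} q_j = 2q. The condition becomes 143 − 8q = 0, giving q = 143/8 = 17.875.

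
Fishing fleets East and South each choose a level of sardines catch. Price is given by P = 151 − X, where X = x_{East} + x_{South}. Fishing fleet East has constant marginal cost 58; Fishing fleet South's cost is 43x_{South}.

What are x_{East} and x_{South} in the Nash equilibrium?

Fishing fleet East's profit: π = x_{East}(151 − (x_{East} + x_{South})) − 58x_{East}.
∂π/∂x_{East} = 93 − 2x_{East} − x_{South} = 0, so x_{East} = 46.5 − 0.5x_{South}.
By the same steps for South: x_{South} = 54 − 0.5x_{East}.
Solving the two reaction functions simultaneously: (1 − (−0.5)(−0.5))x_{East} = 46.5 − 0.5·54, so 0.75x_{East} = 19.5 and x_{East} = 26.
Then x_{South} = 54 − 0.5·26 = 41.

26, 41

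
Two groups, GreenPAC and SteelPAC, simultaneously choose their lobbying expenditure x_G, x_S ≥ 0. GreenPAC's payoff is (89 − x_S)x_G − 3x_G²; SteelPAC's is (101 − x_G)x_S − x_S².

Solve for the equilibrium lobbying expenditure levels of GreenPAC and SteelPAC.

7, 47

Expanding GreenPAC's payoff: 89x_G − x_Sx_G − 3x_G².
∂π/∂x_G = 89 − x_S − 6x_G = 0, so x_G = 89/6 − (1/6)x_S.
Likewise for SteelPAC: x_S = 50.5 − 0.5x_G.
Solving the two reaction functions simultaneously: (1 − (−1/6)(−0.5))x_G = 89/6 − (1/6)·50.5, so (11/12)x_G = 77/12 and x_G = 7.
Then x_S = 50.5 − 0.5·7 = 47.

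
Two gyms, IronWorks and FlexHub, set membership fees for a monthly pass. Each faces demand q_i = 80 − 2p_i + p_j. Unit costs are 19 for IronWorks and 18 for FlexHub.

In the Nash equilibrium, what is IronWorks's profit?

IronWorks's profit: π = (p_{IronWorks} − 19)(80 − 2p_{IronWorks} + p_{FlexHub}).
∂π/∂p_{IronWorks} = 118 − 4p_{IronWorks} + p_{FlexHub} = 0 ⇒ p_{IronWorks} = 29.5 + 0.25p_{FlexHub}.
Similarly p_{FlexHub} = 29 + 0.25p_{IronWorks}.
Plugging p_{FlexHub} into IronWorks's best response: p_{IronWorks} = 29.5 + 0.25(29 + 0.25p_{IronWorks}) ⇒ 0.9375p_{IronWorks} = 36.75, so p_{IronWorks} = 39.2.
Then p_{FlexHub} = 29 + 0.25·39.2 = 38.8.
q_{IronWorks} = 80 − 2·39.2 + 38.8 = 40.4.
Profit = (39.2 − 19)·40.4 = 816.08.

816.08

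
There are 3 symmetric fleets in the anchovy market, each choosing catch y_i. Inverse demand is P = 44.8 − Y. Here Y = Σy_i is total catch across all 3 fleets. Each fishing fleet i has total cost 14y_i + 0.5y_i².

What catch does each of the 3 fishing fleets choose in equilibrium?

6.16

A representative fishing fleet's profit is π_i = y_i(44.8 − Y) − 14y_i − 0.5y_i², with Y = y_i + Σ_{j≠i} y_j.
First-order condition: 30.8 − 3y_i − Σ_{j≠i} y_j = 0.
In a symmetric equilibrium every fishing fleet chooses the same y, so Σ_{j≠i} y_j = 2y. The condition becomes 30.8 − 5y = 0, giving y = 30.8/5 = 6.16.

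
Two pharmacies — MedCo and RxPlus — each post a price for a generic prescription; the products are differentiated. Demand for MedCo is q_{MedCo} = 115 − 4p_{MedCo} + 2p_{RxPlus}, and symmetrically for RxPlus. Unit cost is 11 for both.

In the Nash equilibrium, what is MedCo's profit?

MedCo's profit: π = (p_{MedCo} − 11)(115 − 4p_{MedCo} + 2p_{RxPlus}).
∂π/∂p_{MedCo} = 159 − 8p_{MedCo} + 2p_{RxPlus} = 0 ⇒ p_{MedCo} = 19.875 + 0.25p_{RxPlus}.
Setting p_{MedCo} = p_{RxPlus} in the reaction function: p_{MedCo} = 19.875 + 0.25p_{MedCo}, so p_{MedCo} = 19.875 / 0.75 = 26.5.
q_{MedCo} = 115 − 4·26.5 + 2·26.5 = 62.
Profit = (26.5 − 11)·62 = 961.

961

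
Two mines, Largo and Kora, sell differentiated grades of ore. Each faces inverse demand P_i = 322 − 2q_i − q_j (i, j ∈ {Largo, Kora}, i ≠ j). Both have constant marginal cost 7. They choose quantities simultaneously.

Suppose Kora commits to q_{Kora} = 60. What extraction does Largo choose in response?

63.75

Mine Largo's profit: π = q_{Largo}(322 − 2q_{Largo} − q_{Kora}) − 7q_{Largo}.
∂π/∂q_{Largo} = 315 − 4q_{Largo} − q_{Kora} = 0 ⇒ q_{Largo} = 78.75 − 0.25q_{Kora}.
At q_{Kora} = 60: q_{Largo} = 78.75 − 0.25·60 = 63.75.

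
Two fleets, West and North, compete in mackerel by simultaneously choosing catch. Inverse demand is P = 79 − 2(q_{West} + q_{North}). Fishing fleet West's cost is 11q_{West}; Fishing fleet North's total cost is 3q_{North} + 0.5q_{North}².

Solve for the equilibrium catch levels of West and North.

Fishing fleet West's profit: π = q_{West}(79 − 2(q_{West} + q_{North})) − 11q_{West}.
∂π/∂q_{West} = 68 − 4q_{West} − 2q_{North} = 0, so q_{West} = 17 − 0.5q_{North}.
For North: ∂π/∂q_{North} = 76 − 5q_{North} − 2q_{West} = 0 ⇒ q_{North} = 15.2 − 0.4q_{West}.
Substituting the second reaction function into the first: q_{West} = 17 − 0.5(15.2 − 0.4q_{West}), which gives 0.8q_{West} = 9.4 ⇒ q_{West} = 11.75.
Then q_{North} = 15.2 − 0.4·11.75 = 10.5.

11.75, 10.5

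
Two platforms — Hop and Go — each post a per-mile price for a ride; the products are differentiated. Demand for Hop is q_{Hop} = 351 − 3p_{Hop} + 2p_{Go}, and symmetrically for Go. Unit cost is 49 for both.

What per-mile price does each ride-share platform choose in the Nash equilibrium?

124.5

Hop's profit: π = (p_{Hop} − 49)(351 − 3p_{Hop} + 2p_{Go}).
∂π/∂p_{Hop} = 498 − 6p_{Hop} + 2p_{Go} = 0 ⇒ p_{Hop} = 83 + (1/3)p_{Go}.
The game is symmetric, so in equilibrium p_{Go} = p_{Hop}: the reaction function gives (2/3)p_{Hop} = 83, hence p_{Hop} = 124.5.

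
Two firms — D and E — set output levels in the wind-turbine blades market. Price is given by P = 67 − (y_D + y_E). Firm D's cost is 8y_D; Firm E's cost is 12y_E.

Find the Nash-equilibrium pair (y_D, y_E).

Firm D's profit: π = y_D(67 − (y_D + y_E)) − 8y_D.
∂π/∂y_D = 59 − 2y_D − y_E = 0, so y_D = 29.5 − 0.5y_E.
By the same steps for E: y_E = 27.5 − 0.5y_D.
Solving the two reaction functions simultaneously: (1 − (−0.5)(−0.5))y_D = 29.5 − 0.5·27.5, so 0.75y_D = 15.75 and y_D = 21.
Then y_E = 27.5 − 0.5·21 = 17.

21, 17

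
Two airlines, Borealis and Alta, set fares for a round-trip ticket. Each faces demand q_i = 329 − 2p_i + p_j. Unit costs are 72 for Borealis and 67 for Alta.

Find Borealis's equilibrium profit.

14450

Borealis's profit: π = (p_{Borealis} − 72)(329 − 2p_{Borealis} + p_{Alta}).
∂π/∂p_{Borealis} = 473 − 4p_{Borealis} + p_{Alta} = 0 ⇒ p_{Borealis} = 118.25 + 0.25p_{Alta}.
Similarly p_{Alta} = 115.75 + 0.25p_{Borealis}.
Plugging p_{Alta} into Borealis's best response: p_{Borealis} = 118.25 + 0.25(115.75 + 0.25p_{Borealis}) ⇒ 0.9375p_{Borealis} = 147.1875, so p_{Borealis} = 157.
Then p_{Alta} = 115.75 + 0.25·157 = 155.
q_{Borealis} = 329 − 2·157 + 155 = 170.
Profit = (157 − 72)·170 = 14450.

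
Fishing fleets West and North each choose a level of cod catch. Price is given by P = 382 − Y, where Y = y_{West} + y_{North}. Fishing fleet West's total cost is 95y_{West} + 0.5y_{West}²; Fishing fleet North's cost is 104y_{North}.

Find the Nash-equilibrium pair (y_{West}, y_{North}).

Fishing fleet West's profit: π = y_{West}(382 − (y_{West} + y_{North})) − 95y_{West} − 0.5y_{West}².
∂π/∂y_{West} = 287 − 3y_{West} − y_{North} = 0, so y_{West} = 287/3 − (1/3)y_{North}.
For North: ∂π/∂y_{North} = 278 − 2y_{North} − y_{West} = 0 ⇒ y_{North} = 139 − 0.5y_{West}.
Plugging y_{North} into West's best response: y_{West} = 287/3 − (1/3)(139 − 0.5y_{West}) ⇒ (5/6)y_{West} = 148/3, so y_{West} = 59.2.
Then y_{North} = 139 − 0.5·59.2 = 109.4.

59.2, 109.4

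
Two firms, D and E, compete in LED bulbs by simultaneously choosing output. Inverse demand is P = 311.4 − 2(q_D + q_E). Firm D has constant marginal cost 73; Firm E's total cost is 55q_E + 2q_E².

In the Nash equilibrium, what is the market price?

Firm D's profit: π = q_D(311.4 − 2(q_D + q_E)) − 73q_D.
∂π/∂q_D = 238.4 − 4q_D − 2q_E = 0, so q_D = 59.6 − 0.5q_E.
For E: ∂π/∂q_E = 256.4 − 8q_E − 2q_D = 0 ⇒ q_E = 32.05 − 0.25q_D.
Plugging q_E into D's best response: q_D = 59.6 − 0.5(32.05 − 0.25q_D) ⇒ 0.875q_D = 43.575, so q_D = 49.8.
Then q_E = 32.05 − 0.25·49.8 = 19.6.
Equilibrium price: P = 311.4 − 2·69.4 = 172.6.

172.6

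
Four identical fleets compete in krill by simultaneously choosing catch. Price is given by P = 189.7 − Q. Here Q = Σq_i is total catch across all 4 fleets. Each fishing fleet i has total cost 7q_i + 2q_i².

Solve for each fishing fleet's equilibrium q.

20.3

A representative fishing fleet's profit is π_i = q_i(189.7 − Q) − 7q_i − 2q_i², with Q = q_i + Σ_{j≠i} q_j.
First-order condition: 182.7 − 6q_i − Σ_{j≠i} q_j = 0.
Imposing symmetry (q_j = q for all j) turns Σ_{j≠i} q_j into 3q, so 182.7 = 9q and q = 20.3.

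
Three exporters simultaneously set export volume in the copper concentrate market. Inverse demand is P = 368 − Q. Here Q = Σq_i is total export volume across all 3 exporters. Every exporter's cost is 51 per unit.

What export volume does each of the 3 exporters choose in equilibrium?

A representative exporter's profit is π_i = q_i(368 − Q) − 51q_i, with Q = q_i + Σ_{j≠i} q_j.
First-order condition: 317 − 2q_i − Σ_{j≠i} q_j = 0.
With identical exporters, set every q_j = q: then 317 − 2q − 2q = 0, i.e. q = 317/4 = 79.25.

79.25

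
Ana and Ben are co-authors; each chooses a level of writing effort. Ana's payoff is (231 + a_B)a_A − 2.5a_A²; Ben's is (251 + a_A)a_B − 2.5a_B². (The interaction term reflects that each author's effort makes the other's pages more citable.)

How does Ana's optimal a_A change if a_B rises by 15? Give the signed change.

3

Expanding Ana's payoff: 231a_A + a_Ba_A − 2.5a_A².
∂π/∂a_A = 231 + a_B − 5a_A = 0, so a_A = 46.2 + 0.2a_B.
The reaction-function slope is 0.2, so a 15-unit rise in a_B moves a_A by 0.2 × 15 = 3. Ana's best response rises — the actions are strategic complements.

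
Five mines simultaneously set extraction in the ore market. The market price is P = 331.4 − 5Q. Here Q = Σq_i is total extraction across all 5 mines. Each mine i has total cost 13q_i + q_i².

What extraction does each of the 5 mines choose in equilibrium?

A representative mine's profit is π_i = q_i(331.4 − 5Q) − 13q_i − q_i², with Q = q_i + Σ_{j≠i} q_j.
First-order condition: 318.4 − 12q_i − 5Σ_{j≠i} q_j = 0.
Imposing symmetry (q_j = q for all j) turns Σ_{j≠i} q_j into 4q, so 318.4 = 32q and q = 9.95.

9.95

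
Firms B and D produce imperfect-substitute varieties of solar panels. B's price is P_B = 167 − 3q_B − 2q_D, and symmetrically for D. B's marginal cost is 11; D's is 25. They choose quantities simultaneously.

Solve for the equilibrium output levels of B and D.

Firm B's profit: π = q_B(167 − 3q_B − 2q_D) − 11q_B.
∂π/∂q_B = 156 − 6q_B − 2q_D = 0 ⇒ q_B = 26 − (1/3)q_D.
Similarly q_D = 71/3 − (1/3)q_B.
Plugging q_D into B's best response: q_B = 26 − (1/3)(71/3 − (1/3)q_B) ⇒ (8/9)q_B = 163/9, so q_B = 20.375.
Then q_D = 71/3 − (1/3)·20.375 = 16.875.

20.375, 16.875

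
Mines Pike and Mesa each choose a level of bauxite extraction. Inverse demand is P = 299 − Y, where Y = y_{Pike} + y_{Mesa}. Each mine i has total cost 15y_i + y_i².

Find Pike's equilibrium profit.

6452.48

Mine Pike's profit: π = y_{Pike}(299 − (y_{Pike} + y_{Mesa})) − 15y_{Pike} − y_{Pike}².
∂π/∂y_{Pike} = 284 − 4y_{Pike} − y_{Mesa} = 0, so y_{Pike} = 71 − 0.25y_{Mesa}.
By symmetry y_{Mesa} = y_{Pike}; substituting into the reaction function, 1.25y_{Pike} = 71 and y_{Pike} = 56.8.
Price P = 299 − 113.6 = 185.4.
Pike's profit: (185.4 − 15)·56.8 − (56.8)² = 6452.48.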